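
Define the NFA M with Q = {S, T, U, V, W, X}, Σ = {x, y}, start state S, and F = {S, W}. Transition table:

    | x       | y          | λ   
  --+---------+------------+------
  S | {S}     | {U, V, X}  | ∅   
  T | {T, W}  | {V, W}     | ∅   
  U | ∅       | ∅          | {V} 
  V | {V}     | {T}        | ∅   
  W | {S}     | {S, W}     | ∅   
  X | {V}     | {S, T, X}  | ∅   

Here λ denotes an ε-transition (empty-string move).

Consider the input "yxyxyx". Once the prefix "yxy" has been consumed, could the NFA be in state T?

Yes

Start in {S}.
Read 'y': {S} → {U, V, X}.
Read 'x': {U, V, X} → {V}.
Read 'y': {V} → {T}.
State T is in {T}.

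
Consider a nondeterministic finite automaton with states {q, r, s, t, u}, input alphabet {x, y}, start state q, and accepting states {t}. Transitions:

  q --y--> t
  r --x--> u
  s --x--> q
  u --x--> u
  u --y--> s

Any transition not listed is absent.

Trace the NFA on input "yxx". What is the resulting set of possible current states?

∅

Start in {q}.
Read 'y': q→{t}; now {t}.
Read 'x': t→∅; now ∅.
The set is empty and remains empty for the remaining 1 symbol.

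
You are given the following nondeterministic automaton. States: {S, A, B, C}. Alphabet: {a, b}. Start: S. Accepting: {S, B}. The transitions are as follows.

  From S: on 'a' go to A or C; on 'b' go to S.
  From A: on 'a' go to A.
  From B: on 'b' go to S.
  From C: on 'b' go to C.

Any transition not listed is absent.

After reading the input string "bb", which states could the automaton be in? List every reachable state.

Start in {S}.
Read 'b': S→{S}; now {S}.
Read 'b': S→{S}; now {S}.

{S}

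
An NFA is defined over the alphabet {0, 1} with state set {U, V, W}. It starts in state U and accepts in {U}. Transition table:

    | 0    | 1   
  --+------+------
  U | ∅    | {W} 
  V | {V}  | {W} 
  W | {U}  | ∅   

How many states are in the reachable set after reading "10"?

1

Start in {U}.
Read '1': U→{W}; now {W}.
Read '0': W→{U}; now {U}.
That set has 1 state.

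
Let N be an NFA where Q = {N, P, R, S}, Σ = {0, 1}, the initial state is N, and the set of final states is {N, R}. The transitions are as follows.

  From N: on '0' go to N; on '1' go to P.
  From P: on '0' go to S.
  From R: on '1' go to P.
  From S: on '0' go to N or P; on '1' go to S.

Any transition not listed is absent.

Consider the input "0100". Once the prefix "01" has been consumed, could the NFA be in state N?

Start in {N}.
Read '0': {N} → {N}.
Read '1': {N} → {P}.
State N is not in {P}.

No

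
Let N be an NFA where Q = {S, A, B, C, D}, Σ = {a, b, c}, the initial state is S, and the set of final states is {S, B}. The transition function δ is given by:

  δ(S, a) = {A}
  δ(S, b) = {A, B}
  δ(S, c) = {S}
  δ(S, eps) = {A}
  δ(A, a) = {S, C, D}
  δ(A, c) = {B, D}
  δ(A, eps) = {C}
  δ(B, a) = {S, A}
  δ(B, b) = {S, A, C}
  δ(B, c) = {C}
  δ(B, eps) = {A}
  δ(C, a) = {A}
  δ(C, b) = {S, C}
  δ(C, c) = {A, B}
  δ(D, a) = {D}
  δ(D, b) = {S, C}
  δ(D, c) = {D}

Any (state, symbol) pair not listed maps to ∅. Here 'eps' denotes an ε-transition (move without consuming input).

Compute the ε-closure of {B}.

Begin with {B}.
ε-move B → A; add A.
ε-move A → C; add C.

{A, B, C}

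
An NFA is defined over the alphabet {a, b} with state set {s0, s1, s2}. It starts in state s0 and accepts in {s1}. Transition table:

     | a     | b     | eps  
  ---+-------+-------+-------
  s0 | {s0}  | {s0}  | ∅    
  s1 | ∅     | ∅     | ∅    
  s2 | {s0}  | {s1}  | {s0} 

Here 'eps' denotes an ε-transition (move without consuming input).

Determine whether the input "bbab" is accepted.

No

Start in {s0}.
Read 'b': s0→{s0}; now {s0}.
Read 'b': s0→{s0}; now {s0}.
Read 'a': s0→{s0}; now {s0}.
Read 'b': s0→{s0}; now {s0}.
The final set {s0} contains no accepting state.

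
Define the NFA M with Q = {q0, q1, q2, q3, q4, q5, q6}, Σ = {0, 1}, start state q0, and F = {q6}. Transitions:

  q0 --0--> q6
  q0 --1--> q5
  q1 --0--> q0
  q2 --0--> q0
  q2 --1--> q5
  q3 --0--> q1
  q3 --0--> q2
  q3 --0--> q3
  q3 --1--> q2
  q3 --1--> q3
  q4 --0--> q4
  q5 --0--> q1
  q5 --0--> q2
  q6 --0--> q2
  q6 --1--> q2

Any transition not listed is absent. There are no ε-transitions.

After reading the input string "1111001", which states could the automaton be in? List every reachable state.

∅

Start in {q0}.
Read '1': {q0} → {q5}.
Read '1': {q5} → ∅.
The set is empty and remains empty for the remaining 5 symbols.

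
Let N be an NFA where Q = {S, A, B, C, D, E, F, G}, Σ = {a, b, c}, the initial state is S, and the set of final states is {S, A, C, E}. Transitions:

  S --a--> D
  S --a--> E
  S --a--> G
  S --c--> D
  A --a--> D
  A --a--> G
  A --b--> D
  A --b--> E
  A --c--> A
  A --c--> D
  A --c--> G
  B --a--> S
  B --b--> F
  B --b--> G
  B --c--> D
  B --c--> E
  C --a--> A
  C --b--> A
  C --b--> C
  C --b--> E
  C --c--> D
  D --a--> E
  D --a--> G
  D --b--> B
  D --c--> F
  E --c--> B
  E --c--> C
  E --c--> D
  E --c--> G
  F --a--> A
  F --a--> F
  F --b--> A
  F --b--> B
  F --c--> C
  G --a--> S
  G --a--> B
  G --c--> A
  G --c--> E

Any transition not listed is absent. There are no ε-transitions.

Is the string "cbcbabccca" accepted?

No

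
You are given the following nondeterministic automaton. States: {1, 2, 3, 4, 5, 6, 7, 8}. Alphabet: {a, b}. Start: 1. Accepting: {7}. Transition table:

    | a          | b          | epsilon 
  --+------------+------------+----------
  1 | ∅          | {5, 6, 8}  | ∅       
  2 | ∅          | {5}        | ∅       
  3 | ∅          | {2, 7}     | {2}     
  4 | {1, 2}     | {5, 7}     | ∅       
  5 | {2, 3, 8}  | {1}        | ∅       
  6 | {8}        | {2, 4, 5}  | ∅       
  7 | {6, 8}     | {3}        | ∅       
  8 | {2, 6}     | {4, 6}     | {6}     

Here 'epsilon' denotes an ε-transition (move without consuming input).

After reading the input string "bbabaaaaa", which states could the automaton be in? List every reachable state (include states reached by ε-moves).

{2, 6, 8}

Start in {1}.
Read 'b': {1} → {5, 6, 8}.
Read 'b': {5, 6, 8} → {1, 2, 4, 5, 6}.
Read 'a': {1, 2, 4, 5, 6} → {1, 2, 3, 6, 8}.
Read 'b': {1, 2, 3, 6, 8} → {2, 4, 5, 6, 7, 8}.
Read 'a': {2, 4, 5, 6, 7, 8} → {1, 2, 3, 6, 8}.
Read 'a': {1, 2, 3, 6, 8} → {2, 6, 8}.
Read 'a': {2, 6, 8} → {2, 6, 8}.
Read 'a': {2, 6, 8} → {2, 6, 8}.
Read 'a': {2, 6, 8} → {2, 6, 8}.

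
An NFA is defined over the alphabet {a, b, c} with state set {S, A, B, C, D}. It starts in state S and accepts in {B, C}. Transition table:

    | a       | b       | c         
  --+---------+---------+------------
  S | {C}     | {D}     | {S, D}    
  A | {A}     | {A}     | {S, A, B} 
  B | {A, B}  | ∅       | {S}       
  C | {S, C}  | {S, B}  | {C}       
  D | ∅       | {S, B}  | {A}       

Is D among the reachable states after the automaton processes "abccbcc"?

Yes

Start in {S}.
Read 'a': S→{C}; now {C}.
Read 'b': C→{S, B}; now {S, B}.
Read 'c': S→{S, D}, B→{S}; now {S, D}.
Read 'c': S→{S, D}, D→{A}; now {S, A, D}.
Read 'b': S→{D}, A→{A}, D→{S, B}; now {S, A, B, D}.
Read 'c': S→{S, D}, A→{S, A, B}, B→{S}, D→{A}; now {S, A, B, D}.
Read 'c': S→{S, D}, A→{S, A, B}, B→{S}, D→{A}; now {S, A, B, D}.
State D is in {S, A, B, D}.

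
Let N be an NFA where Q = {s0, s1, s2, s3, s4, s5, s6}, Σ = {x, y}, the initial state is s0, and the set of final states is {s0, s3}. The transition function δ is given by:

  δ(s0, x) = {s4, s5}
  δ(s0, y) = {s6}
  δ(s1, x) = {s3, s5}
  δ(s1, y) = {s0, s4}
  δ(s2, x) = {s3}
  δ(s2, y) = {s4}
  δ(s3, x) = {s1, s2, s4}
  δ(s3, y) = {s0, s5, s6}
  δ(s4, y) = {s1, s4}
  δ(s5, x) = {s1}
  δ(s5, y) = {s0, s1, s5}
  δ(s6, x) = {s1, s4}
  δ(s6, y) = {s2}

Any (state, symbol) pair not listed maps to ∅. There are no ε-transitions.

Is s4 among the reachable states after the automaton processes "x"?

Yes

Start in {s0}.
Read 'x': s0→{s4, s5}; now {s4, s5}.
State s4 is in {s4, s5}.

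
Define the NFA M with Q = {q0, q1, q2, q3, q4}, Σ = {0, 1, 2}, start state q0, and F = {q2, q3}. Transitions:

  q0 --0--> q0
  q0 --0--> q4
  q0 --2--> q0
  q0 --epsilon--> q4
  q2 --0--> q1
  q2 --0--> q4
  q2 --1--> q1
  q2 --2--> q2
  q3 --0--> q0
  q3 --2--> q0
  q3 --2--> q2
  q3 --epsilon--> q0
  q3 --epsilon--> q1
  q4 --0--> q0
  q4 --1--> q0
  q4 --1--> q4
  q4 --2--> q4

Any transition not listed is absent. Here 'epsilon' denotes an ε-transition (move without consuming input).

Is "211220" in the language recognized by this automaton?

No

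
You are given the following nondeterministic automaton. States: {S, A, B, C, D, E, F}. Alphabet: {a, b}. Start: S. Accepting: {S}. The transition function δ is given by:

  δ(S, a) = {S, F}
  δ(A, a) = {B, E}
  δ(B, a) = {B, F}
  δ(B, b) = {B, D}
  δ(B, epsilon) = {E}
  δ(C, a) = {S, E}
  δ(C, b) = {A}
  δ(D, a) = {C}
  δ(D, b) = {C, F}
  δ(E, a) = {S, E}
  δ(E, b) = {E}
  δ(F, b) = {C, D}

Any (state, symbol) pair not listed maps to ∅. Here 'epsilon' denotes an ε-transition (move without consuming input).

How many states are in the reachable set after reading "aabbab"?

3

Start in {S}.
Read 'a': S→{S, F}; now {S, F}.
Read 'a': S→{S, F}, F→∅; now {S, F}.
Read 'b': S→∅, F→{C, D}; now {C, D}.
Read 'b': C→{A}, D→{C, F}; now {A, C, F}.
Read 'a': A→{B, E}, C→{S, E}, F→∅; now {S, B, E}.
Read 'b': S→∅, B→{B, D}, E→{E}; now {B, D, E}.
That set has 3 states.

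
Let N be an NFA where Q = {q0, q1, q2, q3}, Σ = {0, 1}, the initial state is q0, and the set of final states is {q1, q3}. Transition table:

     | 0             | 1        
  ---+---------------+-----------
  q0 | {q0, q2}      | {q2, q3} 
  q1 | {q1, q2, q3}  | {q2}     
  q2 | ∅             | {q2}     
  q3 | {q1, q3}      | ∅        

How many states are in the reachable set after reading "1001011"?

0

Start in {q0}.
Read '1': {q0} → {q2, q3}.
Read '0': {q2, q3} → {q1, q3}.
Read '0': {q1, q3} → {q1, q2, q3}.
Read '1': {q1, q2, q3} → {q2}.
Read '0': {q2} → ∅.
The set is empty and remains empty for the remaining 2 symbols.
That set has 0 states.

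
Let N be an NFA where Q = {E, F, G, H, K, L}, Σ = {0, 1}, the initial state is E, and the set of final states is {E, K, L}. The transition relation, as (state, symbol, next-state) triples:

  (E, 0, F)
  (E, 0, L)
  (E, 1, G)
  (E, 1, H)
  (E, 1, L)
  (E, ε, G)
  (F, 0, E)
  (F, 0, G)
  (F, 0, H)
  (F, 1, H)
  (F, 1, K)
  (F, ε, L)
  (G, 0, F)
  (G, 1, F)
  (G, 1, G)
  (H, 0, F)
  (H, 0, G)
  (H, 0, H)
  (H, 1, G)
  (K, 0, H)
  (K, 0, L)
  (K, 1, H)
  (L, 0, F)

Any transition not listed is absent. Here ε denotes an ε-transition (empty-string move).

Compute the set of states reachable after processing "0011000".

{E, F, G, H, L}

Start: ε-closure({E}) = {E, G}.
Read '0': {E, G} → {F, L}.
Read '0': {F, L} → {E, F, G, H, L}.
Read '1': {E, F, G, H, L} → {F, G, H, K, L}.
Read '1': {F, G, H, K, L} → {F, G, H, K, L}.
Read '0': {F, G, H, K, L} → {E, F, G, H, L}.
Read '0': {E, F, G, H, L} → {E, F, G, H, L}.
Read '0': {E, F, G, H, L} → {E, F, G, H, L}.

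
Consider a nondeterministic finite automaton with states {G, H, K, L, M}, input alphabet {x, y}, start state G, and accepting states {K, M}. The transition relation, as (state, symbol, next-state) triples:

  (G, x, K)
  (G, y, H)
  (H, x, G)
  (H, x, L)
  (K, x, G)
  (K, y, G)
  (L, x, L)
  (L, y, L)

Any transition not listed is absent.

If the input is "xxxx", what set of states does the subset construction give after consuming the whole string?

{G}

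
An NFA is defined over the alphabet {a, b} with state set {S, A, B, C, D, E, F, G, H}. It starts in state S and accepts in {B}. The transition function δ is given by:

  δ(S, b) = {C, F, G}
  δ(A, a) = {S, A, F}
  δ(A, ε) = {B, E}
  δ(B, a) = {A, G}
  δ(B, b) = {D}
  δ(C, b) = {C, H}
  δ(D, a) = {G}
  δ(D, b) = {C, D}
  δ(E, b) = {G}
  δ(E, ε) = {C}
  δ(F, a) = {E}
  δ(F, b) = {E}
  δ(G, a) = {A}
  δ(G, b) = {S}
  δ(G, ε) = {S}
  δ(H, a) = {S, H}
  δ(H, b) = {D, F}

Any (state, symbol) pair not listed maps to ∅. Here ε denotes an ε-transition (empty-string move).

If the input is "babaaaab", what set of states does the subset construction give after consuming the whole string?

Start in {S}.
Read 'b': S→{C, F, G}; union {C, F, G}; ε-closure = {S, C, F, G}.
Read 'a': S→∅, C→∅, F→{E}, G→{A}; union {A, E}; ε-closure = {A, B, C, E}.
Read 'b': A→∅, B→{D}, C→{C, H}, E→{G}; union {C, D, G, H}; ε-closure = {S, C, D, G, H}.
Read 'a': S→∅, C→∅, D→{G}, G→{A}, H→{S, H}; union {S, A, G, H}; ε-closure = {S, A, B, C, E, G, H}.
Read 'a': S→∅, A→{S, A, F}, B→{A, G}, C→∅, E→∅, G→{A}, H→{S, H}; union {S, A, F, G, H}; ε-closure = {S, A, B, C, E, F, G, H}.
Read 'a': S→∅, A→{S, A, F}, B→{A, G}, C→∅, E→∅, F→{E}, G→{A}, H→{S, H}; union {S, A, E, F, G, H}; ε-closure = {S, A, B, C, E, F, G, H}.
Read 'a': S→∅, A→{S, A, F}, B→{A, G}, C→∅, E→∅, F→{E}, G→{A}, H→{S, H}; union {S, A, E, F, G, H}; ε-closure = {S, A, B, C, E, F, G, H}.
Read 'b': S→{C, F, G}, A→∅, B→{D}, C→{C, H}, E→{G}, F→{E}, G→{S}, H→{D, F}; now {S, C, D, E, F, G, H}.

{S, C, D, E, F, G, H}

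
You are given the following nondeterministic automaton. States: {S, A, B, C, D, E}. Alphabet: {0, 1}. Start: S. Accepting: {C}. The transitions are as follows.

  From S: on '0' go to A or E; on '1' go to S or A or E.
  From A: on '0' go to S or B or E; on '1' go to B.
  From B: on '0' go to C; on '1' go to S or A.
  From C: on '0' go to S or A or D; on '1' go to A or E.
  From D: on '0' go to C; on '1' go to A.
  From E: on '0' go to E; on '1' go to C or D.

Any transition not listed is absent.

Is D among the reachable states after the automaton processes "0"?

No

Start in {S}.
Read '0': {S} → {A, E}.
State D is not in {A, E}.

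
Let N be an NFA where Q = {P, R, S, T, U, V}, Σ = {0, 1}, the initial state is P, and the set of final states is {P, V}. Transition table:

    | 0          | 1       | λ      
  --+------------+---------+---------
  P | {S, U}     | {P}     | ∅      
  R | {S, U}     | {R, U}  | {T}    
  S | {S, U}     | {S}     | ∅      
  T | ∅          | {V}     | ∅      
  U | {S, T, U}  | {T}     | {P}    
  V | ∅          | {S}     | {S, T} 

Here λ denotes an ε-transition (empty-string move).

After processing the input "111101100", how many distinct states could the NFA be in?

Start in {P}.
Read '1': {P} → {P}.
Read '1': {P} → {P}.
Read '1': {P} → {P}.
Read '1': {P} → {P}.
Read '0': {P} → {P, S, U}.
Read '1': {P, S, U} → {P, S, T}.
Read '1': {P, S, T} → {P, S, T, V}.
Read '0': {P, S, T, V} → {P, S, U}.
Read '0': {P, S, U} → {P, S, T, U}.
That set has 4 states.

4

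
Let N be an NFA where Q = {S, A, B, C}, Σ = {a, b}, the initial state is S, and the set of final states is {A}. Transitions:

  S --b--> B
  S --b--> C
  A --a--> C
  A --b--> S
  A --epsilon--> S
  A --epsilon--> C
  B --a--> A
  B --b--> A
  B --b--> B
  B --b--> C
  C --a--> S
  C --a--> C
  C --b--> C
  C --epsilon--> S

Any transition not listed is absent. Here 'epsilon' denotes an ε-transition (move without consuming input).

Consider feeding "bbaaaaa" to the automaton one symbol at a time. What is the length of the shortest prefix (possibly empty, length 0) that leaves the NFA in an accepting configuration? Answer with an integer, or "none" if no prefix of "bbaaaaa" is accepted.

Start in {S}.
Read 'b': {S} → {S, B, C}.
Read 'b': {S, B, C} → {S, A, B, C}.
None of the earlier sets intersect F, but {S, A, B, C} does.

2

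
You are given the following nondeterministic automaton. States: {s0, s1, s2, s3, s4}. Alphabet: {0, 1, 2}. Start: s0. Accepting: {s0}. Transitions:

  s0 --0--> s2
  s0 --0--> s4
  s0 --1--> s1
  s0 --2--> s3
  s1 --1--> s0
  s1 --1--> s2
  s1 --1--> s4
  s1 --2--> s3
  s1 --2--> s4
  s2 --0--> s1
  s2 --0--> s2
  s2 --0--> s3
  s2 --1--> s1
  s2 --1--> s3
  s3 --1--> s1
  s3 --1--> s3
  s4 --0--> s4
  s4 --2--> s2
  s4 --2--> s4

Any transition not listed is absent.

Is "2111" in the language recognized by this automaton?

Yes

Start in {s0}.
Read '2': s0→{s3}; now {s3}.
Read '1': s3→{s1, s3}; now {s1, s3}.
Read '1': s1→{s0, s2, s4}, s3→{s1, s3}; now {s0, s1, s2, s3, s4}.
Read '1': s0→{s1}, s1→{s0, s2, s4}, s2→{s1, s3}, s3→{s1, s3}, s4→∅; now {s0, s1, s2, s3, s4}.
The final set {s0, s1, s2, s3, s4} contains the accepting state s0.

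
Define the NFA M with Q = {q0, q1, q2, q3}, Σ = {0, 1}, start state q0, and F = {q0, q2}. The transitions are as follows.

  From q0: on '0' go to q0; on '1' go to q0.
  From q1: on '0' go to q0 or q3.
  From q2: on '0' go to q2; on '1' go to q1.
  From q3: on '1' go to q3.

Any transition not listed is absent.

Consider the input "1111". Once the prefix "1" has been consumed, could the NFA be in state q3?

No

Start in {q0}.
Read '1': {q0} → {q0}.
State q3 is not in {q0}.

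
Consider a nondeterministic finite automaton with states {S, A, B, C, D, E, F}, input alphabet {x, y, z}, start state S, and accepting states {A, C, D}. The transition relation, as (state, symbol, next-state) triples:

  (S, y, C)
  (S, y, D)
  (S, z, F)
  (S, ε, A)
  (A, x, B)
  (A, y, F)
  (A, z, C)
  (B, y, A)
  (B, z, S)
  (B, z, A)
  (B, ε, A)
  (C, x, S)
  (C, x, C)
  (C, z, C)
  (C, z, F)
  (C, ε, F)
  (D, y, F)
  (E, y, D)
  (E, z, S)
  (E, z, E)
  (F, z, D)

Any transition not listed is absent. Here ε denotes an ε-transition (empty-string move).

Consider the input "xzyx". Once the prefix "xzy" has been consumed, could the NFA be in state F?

Start: ε-closure({S}) = {S, A}.
Read 'x': {S, A} → {A, B}.
Read 'z': {A, B} → {S, A, C, F}.
Read 'y': {S, A, C, F} → {C, D, F}.
State F is in {C, D, F}.

Yes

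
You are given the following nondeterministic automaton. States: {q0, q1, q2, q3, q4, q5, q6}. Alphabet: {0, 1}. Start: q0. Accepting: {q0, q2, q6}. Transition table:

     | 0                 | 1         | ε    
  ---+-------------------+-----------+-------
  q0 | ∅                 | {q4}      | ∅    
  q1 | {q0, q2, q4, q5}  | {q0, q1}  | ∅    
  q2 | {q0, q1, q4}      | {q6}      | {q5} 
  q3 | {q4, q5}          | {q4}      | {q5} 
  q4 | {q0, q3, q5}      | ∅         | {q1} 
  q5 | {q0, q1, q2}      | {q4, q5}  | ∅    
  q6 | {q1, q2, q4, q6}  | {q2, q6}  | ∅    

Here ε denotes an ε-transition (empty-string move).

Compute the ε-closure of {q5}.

Begin with {q5}.
No ε-moves leave this set, so the closure equals the set itself.

{q5}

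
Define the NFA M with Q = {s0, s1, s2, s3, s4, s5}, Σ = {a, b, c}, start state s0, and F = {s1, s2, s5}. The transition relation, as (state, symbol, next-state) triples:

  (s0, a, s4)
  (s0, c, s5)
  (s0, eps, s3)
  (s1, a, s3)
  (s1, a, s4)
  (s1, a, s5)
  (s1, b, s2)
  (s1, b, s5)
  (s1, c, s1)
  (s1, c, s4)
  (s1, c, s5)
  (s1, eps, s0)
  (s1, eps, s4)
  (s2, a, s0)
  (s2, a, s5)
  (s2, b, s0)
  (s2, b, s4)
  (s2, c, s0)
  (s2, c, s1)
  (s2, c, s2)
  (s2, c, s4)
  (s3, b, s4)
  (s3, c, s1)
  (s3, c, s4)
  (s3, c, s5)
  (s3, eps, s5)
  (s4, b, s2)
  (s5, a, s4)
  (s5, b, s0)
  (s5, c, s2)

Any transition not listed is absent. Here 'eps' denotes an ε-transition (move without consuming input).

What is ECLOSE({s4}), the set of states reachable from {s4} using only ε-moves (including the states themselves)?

Begin with {s4}.
No ε-moves leave this set, so the closure equals the set itself.

{s4}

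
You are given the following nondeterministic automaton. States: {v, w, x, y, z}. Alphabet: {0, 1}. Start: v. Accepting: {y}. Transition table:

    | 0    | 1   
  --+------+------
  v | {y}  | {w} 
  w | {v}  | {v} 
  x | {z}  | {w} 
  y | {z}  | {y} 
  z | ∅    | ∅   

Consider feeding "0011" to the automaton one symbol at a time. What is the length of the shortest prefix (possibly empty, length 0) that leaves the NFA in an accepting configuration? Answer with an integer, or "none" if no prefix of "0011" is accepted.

Start in {v}.
Read '0': {v} → {y}.
None of the earlier sets intersect F, but {y} does.

1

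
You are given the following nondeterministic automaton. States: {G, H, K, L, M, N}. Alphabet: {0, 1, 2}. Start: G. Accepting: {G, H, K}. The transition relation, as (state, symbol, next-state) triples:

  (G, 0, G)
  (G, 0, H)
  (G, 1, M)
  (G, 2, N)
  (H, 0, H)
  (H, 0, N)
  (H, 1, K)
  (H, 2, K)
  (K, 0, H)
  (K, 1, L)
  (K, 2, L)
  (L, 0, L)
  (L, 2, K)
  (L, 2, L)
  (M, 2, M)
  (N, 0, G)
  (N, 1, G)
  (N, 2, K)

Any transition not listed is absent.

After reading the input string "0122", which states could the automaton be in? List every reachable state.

Start in {G}.
Read '0': G→{G, H}; now {G, H}.
Read '1': G→{M}, H→{K}; now {K, M}.
Read '2': K→{L}, M→{M}; now {L, M}.
Read '2': L→{K, L}, M→{M}; now {K, L, M}.

{K, L, M}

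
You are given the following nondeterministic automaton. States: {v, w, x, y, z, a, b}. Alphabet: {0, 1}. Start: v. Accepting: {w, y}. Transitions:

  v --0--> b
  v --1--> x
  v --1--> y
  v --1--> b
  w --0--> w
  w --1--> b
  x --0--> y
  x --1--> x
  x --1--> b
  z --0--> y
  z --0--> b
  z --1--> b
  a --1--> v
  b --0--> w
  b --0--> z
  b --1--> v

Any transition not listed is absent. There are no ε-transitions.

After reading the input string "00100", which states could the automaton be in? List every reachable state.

Start in {v}.
Read '0': {v} → {b}.
Read '0': {b} → {w, z}.
Read '1': {w, z} → {b}.
Read '0': {b} → {w, z}.
Read '0': {w, z} → {w, y, b}.

{w, y, b}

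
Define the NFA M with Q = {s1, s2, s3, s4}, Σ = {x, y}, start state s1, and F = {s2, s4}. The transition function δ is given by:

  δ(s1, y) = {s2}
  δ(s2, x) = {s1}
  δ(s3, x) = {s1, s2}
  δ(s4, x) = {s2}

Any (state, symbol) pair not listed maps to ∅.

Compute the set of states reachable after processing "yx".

Start in {s1}.
Read 'y': {s1} → {s2}.
Read 'x': {s2} → {s1}.

{s1}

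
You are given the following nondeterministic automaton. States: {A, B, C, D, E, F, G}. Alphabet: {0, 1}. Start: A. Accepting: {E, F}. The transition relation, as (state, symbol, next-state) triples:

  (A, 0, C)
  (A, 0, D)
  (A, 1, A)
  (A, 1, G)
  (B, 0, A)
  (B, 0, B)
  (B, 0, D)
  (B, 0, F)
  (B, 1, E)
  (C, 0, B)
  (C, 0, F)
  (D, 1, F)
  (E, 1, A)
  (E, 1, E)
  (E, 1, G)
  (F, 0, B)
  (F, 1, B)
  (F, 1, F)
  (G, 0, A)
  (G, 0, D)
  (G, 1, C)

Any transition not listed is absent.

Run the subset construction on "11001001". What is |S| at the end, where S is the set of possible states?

5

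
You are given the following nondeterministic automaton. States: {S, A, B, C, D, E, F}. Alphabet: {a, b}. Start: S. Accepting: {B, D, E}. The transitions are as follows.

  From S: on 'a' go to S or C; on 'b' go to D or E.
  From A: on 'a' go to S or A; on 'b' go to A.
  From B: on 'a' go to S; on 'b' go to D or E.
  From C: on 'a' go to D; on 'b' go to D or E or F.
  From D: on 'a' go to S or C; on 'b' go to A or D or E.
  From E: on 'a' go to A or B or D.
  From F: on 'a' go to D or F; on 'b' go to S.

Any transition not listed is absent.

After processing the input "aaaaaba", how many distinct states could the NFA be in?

Start in {S}.
Read 'a': {S} → {S, C}.
Read 'a': {S, C} → {S, C, D}.
Read 'a': {S, C, D} → {S, C, D}.
Read 'a': {S, C, D} → {S, C, D}.
Read 'a': {S, C, D} → {S, C, D}.
Read 'b': {S, C, D} → {A, D, E, F}.
Read 'a': {A, D, E, F} → {S, A, B, C, D, F}.
That set has 6 states.

6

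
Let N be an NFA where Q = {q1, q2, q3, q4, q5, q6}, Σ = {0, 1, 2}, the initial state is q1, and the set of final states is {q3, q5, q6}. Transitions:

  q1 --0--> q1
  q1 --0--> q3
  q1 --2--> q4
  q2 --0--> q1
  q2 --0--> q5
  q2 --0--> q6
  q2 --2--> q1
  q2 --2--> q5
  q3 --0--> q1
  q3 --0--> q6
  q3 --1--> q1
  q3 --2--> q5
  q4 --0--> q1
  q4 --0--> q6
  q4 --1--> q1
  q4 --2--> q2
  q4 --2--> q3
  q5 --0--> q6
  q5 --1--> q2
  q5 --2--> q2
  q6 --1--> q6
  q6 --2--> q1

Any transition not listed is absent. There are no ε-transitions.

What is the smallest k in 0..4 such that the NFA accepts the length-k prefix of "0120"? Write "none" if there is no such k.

1

Start in {q1}.
Read '0': q1→{q1, q3}; now {q1, q3}.
None of the earlier sets intersect F, but {q1, q3} does.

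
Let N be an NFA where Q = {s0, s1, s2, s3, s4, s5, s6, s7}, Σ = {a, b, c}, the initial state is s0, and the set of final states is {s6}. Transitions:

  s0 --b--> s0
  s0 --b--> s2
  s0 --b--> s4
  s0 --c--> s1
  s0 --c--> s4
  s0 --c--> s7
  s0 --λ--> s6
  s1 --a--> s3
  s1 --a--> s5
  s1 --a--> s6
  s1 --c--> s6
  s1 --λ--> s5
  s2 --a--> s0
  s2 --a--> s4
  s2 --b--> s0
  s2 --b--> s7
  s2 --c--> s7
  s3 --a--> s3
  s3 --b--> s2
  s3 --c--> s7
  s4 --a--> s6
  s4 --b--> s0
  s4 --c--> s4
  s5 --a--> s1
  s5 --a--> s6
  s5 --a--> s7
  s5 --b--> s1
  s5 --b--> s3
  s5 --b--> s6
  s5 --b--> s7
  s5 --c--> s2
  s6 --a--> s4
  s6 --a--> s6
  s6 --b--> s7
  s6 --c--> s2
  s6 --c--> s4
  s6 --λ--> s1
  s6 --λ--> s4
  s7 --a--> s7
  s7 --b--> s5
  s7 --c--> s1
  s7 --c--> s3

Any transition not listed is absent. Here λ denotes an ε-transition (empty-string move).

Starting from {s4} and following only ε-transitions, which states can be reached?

{s4}

Begin with {s4}.
No ε-moves leave this set, so the closure equals the set itself.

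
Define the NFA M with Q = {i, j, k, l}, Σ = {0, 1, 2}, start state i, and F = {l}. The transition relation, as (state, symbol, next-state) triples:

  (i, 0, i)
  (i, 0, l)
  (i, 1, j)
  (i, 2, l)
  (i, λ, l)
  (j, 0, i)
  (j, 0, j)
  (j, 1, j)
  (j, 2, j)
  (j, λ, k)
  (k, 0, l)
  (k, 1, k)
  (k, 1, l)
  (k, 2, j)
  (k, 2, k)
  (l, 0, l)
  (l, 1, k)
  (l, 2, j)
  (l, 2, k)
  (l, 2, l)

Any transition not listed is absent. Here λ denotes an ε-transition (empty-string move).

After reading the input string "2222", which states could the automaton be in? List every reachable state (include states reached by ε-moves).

Start: ε-closure({i}) = {i, l}.
Read '2': i→{l}, l→{j, k, l}; now {j, k, l}.
Read '2': j→{j}, k→{j, k}, l→{j, k, l}; now {j, k, l}.
Read '2': j→{j}, k→{j, k}, l→{j, k, l}; now {j, k, l}.
Read '2': j→{j}, k→{j, k}, l→{j, k, l}; now {j, k, l}.

{j, k, l}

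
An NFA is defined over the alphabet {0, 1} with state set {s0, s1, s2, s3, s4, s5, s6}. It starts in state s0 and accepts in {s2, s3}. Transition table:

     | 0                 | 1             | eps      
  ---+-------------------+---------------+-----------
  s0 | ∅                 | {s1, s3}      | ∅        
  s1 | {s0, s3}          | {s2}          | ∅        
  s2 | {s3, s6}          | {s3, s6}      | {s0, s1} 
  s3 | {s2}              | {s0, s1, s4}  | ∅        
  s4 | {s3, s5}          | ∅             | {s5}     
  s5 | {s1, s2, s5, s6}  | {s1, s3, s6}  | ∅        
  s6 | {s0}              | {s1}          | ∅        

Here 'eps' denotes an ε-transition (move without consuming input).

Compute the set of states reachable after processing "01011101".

∅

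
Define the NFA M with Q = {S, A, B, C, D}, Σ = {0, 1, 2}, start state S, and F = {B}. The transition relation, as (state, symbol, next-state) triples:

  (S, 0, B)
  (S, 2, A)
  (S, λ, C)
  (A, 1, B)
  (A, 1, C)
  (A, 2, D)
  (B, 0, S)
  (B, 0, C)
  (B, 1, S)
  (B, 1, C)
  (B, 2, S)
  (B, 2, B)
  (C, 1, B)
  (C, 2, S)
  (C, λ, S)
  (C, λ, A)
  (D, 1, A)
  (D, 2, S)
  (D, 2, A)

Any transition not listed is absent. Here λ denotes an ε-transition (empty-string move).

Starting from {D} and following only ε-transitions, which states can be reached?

{D}

Begin with {D}.
No ε-moves leave this set, so the closure equals the set itself.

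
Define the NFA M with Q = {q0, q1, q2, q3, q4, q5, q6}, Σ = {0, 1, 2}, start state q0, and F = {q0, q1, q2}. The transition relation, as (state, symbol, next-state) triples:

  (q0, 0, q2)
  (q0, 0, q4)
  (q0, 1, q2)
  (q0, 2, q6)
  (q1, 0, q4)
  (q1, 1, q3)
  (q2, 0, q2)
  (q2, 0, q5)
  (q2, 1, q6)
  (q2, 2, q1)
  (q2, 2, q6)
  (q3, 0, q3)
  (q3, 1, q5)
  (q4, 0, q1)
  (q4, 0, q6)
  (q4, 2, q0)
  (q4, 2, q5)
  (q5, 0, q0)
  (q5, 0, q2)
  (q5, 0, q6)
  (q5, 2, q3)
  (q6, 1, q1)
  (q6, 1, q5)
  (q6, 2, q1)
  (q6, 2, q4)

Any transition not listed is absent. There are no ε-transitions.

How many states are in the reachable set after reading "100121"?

3

Start in {q0}.
Read '1': q0→{q2}; now {q2}.
Read '0': q2→{q2, q5}; now {q2, q5}.
Read '0': q2→{q2, q5}, q5→{q0, q2, q6}; now {q0, q2, q5, q6}.
Read '1': q0→{q2}, q2→{q6}, q5→∅, q6→{q1, q5}; now {q1, q2, q5, q6}.
Read '2': q1→∅, q2→{q1, q6}, q5→{q3}, q6→{q1, q4}; now {q1, q3, q4, q6}.
Read '1': q1→{q3}, q3→{q5}, q4→∅, q6→{q1, q5}; now {q1, q3, q5}.
That set has 3 states.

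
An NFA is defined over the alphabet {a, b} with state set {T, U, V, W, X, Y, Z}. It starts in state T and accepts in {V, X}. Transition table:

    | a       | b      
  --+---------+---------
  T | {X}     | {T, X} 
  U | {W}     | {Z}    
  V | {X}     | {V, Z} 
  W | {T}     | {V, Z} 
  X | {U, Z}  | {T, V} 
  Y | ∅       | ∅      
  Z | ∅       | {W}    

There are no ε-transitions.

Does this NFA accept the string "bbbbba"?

Start in {T}.
Read 'b': {T} → {T, X}.
Read 'b': {T, X} → {T, V, X}.
Read 'b': {T, V, X} → {T, V, X, Z}.
Read 'b': {T, V, X, Z} → {T, V, W, X, Z}.
Read 'b': {T, V, W, X, Z} → {T, V, W, X, Z}.
Read 'a': {T, V, W, X, Z} → {T, U, X, Z}.
The final set {T, U, X, Z} contains the accepting state X.

Yes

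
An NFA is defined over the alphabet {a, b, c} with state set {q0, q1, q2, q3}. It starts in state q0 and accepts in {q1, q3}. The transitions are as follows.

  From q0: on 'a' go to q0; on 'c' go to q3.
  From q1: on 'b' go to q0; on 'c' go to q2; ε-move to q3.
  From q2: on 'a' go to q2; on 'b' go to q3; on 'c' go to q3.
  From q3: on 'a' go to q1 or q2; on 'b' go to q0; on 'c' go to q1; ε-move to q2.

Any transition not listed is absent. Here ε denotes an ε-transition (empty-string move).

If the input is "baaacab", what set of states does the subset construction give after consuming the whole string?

∅

Start in {q0}.
Read 'b': {q0} → ∅.
The set is empty and remains empty for the remaining 6 symbols.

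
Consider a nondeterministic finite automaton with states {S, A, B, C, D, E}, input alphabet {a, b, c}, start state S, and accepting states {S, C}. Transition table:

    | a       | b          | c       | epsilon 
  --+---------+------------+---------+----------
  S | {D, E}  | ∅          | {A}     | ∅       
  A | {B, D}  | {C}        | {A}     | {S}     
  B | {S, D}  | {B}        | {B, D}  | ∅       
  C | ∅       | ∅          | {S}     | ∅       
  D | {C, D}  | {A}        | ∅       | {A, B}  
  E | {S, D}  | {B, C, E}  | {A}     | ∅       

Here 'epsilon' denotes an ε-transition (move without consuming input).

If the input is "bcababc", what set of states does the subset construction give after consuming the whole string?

Start in {S}.
Read 'b': S→∅; now ∅.
The set is empty and remains empty for the remaining 6 symbols.

∅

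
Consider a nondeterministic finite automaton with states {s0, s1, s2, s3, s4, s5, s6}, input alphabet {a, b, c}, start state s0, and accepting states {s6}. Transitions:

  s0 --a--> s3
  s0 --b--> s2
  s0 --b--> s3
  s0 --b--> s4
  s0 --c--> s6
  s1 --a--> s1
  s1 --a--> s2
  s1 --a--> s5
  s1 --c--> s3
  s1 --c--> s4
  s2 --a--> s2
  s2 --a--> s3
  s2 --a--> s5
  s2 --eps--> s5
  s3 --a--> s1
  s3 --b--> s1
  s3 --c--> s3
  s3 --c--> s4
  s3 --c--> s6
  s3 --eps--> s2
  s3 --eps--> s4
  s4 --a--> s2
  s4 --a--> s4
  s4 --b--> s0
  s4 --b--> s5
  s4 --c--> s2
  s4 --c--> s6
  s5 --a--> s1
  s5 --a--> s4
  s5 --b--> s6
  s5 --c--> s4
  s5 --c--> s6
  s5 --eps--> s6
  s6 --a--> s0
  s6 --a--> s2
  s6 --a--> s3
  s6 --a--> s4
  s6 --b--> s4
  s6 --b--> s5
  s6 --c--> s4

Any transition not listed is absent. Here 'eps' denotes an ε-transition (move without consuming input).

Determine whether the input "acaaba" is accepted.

Yes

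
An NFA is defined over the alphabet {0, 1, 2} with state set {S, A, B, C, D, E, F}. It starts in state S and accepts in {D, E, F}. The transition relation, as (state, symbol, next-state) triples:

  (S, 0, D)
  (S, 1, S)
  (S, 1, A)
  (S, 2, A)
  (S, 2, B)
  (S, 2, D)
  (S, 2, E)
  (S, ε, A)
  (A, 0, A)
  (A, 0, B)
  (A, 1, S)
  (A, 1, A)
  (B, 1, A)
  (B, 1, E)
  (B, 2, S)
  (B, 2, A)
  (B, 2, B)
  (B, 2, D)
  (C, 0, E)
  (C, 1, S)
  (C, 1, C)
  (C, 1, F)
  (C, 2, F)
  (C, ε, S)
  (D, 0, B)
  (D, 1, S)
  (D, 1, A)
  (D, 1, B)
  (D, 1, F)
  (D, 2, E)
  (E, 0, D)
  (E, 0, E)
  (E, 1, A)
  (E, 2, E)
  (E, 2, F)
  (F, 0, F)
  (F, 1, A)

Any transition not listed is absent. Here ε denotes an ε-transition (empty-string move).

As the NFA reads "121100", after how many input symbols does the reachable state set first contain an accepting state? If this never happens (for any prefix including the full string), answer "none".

2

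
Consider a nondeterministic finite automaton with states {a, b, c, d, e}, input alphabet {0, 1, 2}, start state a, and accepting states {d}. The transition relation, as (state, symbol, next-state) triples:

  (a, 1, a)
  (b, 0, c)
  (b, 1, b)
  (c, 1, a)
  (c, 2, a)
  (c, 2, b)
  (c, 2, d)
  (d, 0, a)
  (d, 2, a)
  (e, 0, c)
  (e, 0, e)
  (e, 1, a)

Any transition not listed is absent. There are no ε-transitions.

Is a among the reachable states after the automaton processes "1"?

Yes

Start in {a}.
Read '1': {a} → {a}.
State a is in {a}.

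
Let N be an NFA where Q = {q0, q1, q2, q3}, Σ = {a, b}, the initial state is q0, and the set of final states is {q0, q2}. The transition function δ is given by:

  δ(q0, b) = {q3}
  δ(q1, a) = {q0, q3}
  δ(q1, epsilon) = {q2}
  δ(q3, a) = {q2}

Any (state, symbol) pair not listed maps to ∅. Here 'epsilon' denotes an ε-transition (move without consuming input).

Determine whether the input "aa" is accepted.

No

Start in {q0}.
Read 'a': {q0} → ∅.
The set is empty and remains empty for the remaining 1 symbol.
The final set ∅ contains no accepting state.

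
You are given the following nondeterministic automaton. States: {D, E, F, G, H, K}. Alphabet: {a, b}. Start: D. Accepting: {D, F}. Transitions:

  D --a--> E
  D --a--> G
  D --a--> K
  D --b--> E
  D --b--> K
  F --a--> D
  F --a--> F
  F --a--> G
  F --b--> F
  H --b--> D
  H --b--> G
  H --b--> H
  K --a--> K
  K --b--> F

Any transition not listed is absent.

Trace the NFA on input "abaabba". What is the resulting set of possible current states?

Start in {D}.
Read 'a': {D} → {E, G, K}.
Read 'b': {E, G, K} → {F}.
Read 'a': {F} → {D, F, G}.
Read 'a': {D, F, G} → {D, E, F, G, K}.
Read 'b': {D, E, F, G, K} → {E, F, K}.
Read 'b': {E, F, K} → {F}.
Read 'a': {F} → {D, F, G}.

{D, F, G}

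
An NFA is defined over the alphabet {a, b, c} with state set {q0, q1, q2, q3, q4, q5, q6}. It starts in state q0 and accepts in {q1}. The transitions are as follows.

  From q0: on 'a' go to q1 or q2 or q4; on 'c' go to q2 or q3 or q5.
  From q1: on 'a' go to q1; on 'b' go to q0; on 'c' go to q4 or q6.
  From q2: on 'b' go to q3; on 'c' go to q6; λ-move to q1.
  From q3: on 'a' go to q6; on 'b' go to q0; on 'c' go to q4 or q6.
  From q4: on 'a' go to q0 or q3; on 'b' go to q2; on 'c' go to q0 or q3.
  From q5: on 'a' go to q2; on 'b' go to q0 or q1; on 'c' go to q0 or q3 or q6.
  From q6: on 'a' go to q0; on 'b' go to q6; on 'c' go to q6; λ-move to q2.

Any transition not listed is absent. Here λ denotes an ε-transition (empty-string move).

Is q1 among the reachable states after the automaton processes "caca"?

Yes

Start in {q0}.
Read 'c': {q0} → {q1, q2, q3, q5}.
Read 'a': {q1, q2, q3, q5} → {q1, q2, q6}.
Read 'c': {q1, q2, q6} → {q1, q2, q4, q6}.
Read 'a': {q1, q2, q4, q6} → {q0, q1, q3}.
State q1 is in {q0, q1, q3}.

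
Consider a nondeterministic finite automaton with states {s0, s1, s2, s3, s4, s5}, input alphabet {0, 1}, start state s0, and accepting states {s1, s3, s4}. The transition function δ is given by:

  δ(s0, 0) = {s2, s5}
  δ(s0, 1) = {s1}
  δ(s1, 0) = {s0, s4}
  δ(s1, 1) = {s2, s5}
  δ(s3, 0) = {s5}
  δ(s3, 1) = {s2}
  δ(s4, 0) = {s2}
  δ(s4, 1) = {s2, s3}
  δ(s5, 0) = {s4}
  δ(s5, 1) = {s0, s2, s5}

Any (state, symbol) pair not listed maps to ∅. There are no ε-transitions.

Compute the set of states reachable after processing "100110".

Start in {s0}.
Read '1': s0→{s1}; now {s1}.
Read '0': s1→{s0, s4}; now {s0, s4}.
Read '0': s0→{s2, s5}, s4→{s2}; now {s2, s5}.
Read '1': s2→∅, s5→{s0, s2, s5}; now {s0, s2, s5}.
Read '1': s0→{s1}, s2→∅, s5→{s0, s2, s5}; now {s0, s1, s2, s5}.
Read '0': s0→{s2, s5}, s1→{s0, s4}, s2→∅, s5→{s4}; now {s0, s2, s4, s5}.

{s0, s2, s4, s5}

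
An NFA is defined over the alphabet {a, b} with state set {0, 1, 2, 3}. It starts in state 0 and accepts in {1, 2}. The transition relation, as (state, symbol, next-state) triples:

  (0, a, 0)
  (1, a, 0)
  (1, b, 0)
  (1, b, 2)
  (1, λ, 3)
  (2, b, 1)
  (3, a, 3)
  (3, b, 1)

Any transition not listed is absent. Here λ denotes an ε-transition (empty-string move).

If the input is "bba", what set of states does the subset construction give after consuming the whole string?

Start in {0}.
Read 'b': 0→∅; now ∅.
The set is empty and remains empty for the remaining 2 symbols.

∅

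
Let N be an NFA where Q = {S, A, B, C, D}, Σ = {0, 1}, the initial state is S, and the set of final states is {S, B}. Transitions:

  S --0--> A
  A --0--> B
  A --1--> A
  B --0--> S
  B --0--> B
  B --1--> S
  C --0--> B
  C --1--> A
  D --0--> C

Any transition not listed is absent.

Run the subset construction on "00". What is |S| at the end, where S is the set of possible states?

1

Start in {S}.
Read '0': S→{A}; now {A}.
Read '0': A→{B}; now {B}.
That set has 1 state.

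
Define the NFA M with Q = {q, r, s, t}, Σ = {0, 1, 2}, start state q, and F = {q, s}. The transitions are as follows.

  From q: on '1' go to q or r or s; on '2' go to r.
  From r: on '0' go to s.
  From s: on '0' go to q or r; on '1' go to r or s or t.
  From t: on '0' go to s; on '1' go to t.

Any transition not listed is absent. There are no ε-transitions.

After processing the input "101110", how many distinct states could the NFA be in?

3

Start in {q}.
Read '1': q→{q, r, s}; now {q, r, s}.
Read '0': q→∅, r→{s}, s→{q, r}; now {q, r, s}.
Read '1': q→{q, r, s}, r→∅, s→{r, s, t}; now {q, r, s, t}.
Read '1': q→{q, r, s}, r→∅, s→{r, s, t}, t→{t}; now {q, r, s, t}.
Read '1': q→{q, r, s}, r→∅, s→{r, s, t}, t→{t}; now {q, r, s, t}.
Read '0': q→∅, r→{s}, s→{q, r}, t→{s}; now {q, r, s}.
That set has 3 states.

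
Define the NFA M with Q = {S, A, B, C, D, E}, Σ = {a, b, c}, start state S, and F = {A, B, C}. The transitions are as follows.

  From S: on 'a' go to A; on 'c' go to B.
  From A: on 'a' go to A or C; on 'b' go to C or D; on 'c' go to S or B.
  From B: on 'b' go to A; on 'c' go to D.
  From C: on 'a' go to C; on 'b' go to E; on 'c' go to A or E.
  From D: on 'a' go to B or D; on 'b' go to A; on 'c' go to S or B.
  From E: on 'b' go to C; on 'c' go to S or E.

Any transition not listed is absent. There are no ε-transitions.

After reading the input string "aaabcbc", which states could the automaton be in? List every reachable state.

{S, A, B, E}

Start in {S}.
Read 'a': {S} → {A}.
Read 'a': {A} → {A, C}.
Read 'a': {A, C} → {A, C}.
Read 'b': {A, C} → {C, D, E}.
Read 'c': {C, D, E} → {S, A, B, E}.
Read 'b': {S, A, B, E} → {A, C, D}.
Read 'c': {A, C, D} → {S, A, B, E}.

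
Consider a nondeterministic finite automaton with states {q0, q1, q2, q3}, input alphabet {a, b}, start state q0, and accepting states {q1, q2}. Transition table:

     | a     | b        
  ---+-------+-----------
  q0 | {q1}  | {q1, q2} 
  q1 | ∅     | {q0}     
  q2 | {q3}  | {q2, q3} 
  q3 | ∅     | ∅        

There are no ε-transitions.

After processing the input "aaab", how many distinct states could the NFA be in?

0

Start in {q0}.
Read 'a': q0→{q1}; now {q1}.
Read 'a': q1→∅; now ∅.
The set is empty and remains empty for the remaining 2 symbols.
That set has 0 states.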